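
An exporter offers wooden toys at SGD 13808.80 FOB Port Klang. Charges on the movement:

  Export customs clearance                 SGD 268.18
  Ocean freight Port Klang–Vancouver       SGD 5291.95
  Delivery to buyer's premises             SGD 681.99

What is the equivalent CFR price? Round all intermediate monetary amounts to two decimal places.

Not relevant to the conversion: export clearance — on the seller under both FOB and CFR; already in the FOB price and stays in the CFR price. delivery — on the buyer under both terms; not part of either seller's price.
From FOB to CFR, the seller additionally bears: freight.
CFR price = 13808.80 + 5291.95 = 19100.75

CFR price: SGD 19100.75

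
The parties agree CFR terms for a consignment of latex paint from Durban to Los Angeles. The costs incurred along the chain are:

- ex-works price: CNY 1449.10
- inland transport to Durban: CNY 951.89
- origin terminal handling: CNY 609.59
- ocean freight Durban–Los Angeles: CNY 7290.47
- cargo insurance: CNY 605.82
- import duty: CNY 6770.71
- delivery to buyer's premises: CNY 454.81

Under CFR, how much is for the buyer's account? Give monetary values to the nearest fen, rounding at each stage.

CFR: the seller pays costs through ocean freight to the destination port, but not insurance.
Seller's account: goods 1449.10 + inland to port 951.89 + origin terminal 609.59 + freight 7290.47 = 10301.05
Buyer's account: insurance 605.82 + duty 6770.71 + delivery 454.81 = 7831.34

Buyer's account: CNY 7831.34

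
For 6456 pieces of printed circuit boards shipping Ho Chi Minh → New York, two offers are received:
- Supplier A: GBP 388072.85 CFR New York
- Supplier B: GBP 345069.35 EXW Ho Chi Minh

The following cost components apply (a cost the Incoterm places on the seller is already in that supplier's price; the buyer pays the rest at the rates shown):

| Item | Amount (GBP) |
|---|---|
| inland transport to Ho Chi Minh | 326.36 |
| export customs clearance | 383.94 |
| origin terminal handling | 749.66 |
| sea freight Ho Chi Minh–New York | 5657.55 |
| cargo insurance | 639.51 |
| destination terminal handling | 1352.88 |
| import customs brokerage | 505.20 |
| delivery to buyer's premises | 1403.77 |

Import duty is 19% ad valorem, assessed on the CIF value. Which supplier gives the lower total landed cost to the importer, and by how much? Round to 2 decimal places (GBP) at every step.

Supplier A (CFR):
CIF value = CFR price + insurance = 388072.85 + 639.51 = 388712.36
Import duty = 388712.36 × 19% = 73855.35
Buyer bears (A): 639.51 + 1352.88 + 505.20 + 1403.77 = 3901.36
Landed cost (A) = invoice 388072.85 + 3901.36 + duty 73855.35 = 465829.56
Supplier B (EXW):
CIF value = EXW price + inland to port + export clearance + origin terminal + freight + insurance = 345069.35 + 326.36 + 383.94 + 749.66 + 5657.55 + 639.51 = 352826.37
Import duty = 352826.37 × 19% = 67037.01
Buyer bears (B): 326.36 + 383.94 + 749.66 + 5657.55 + 639.51 + 1352.88 + 505.20 + 1403.77 = 11018.87
Landed cost (B) = invoice 345069.35 + 11018.87 + duty 67037.01 = 423125.23
Difference = |465829.56 − 423125.23| = 42704.33

Supplier B is cheaper by GBP 42704.33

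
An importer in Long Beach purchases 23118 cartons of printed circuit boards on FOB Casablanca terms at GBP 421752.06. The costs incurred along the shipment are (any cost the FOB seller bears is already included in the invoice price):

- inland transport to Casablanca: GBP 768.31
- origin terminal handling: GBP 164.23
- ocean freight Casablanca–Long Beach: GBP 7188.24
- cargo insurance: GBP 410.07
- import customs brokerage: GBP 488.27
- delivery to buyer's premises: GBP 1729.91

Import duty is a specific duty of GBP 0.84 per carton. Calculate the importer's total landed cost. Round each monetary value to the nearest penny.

Total landed cost: GBP 450987.67

FOB: the seller bears costs until goods are on board at the origin port; the buyer bears freight, insurance and all costs thereafter.
Already in the invoice (seller's account under FOB): inland to port, origin terminal — exclude.
CIF value = FOB price + freight + insurance = 421752.06 + 7188.24 + 410.07 = 429350.37
Import duty = 23118 × 0.84 = 19419.12
Buyer bears: freight 7188.24 + insurance 410.07 + brokerage 488.27 + delivery 1729.91 + duty 19419.12 = 29235.61
Landed cost = invoice 421752.06 + 29235.61 = 450987.67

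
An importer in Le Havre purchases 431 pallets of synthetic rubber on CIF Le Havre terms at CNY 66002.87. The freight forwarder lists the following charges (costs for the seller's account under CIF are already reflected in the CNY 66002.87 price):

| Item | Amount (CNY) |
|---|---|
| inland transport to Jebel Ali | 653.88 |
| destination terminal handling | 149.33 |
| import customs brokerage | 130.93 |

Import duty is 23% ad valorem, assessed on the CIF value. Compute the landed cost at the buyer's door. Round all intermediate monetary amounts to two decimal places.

CIF: the seller pays costs through ocean freight and marine insurance to the destination port.
Already in the invoice (seller's account under CIF): inland to port — exclude.
The CIF price already equals the CIF value: 66002.87
Import duty = 66002.87 × 23% = 15180.66
Buyer bears: destination terminal 149.33 + brokerage 130.93 + duty 15180.66 = 15460.92
Landed cost = invoice 66002.87 + 15460.92 = 81463.79

Total landed cost: CNY 81463.79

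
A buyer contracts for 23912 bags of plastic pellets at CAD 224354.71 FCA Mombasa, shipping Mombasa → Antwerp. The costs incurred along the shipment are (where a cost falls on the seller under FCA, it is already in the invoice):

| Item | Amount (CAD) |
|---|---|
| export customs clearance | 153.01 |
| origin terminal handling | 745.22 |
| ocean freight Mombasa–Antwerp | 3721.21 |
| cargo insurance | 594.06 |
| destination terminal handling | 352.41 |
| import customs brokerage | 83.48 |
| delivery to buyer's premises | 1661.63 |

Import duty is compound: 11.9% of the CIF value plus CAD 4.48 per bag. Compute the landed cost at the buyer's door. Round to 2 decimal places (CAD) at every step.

Total landed cost: CAD 365938.89

FCA: the seller delivers export-cleared goods to the carrier; the buyer bears costs from that point.
Already in the invoice (seller's account under FCA): export clearance — exclude.
CIF value = FCA price + origin terminal + freight + insurance = 224354.71 + 745.22 + 3721.21 + 594.06 = 229415.20
Ad valorem component: 229415.20 × 11.9% = 27300.41
Specific component: 23912 × 4.48 = 107125.76
Import duty = 27300.41 + 107125.76 = 134426.17
Buyer bears: origin terminal 745.22 + freight 3721.21 + insurance 594.06 + destination terminal 352.41 + brokerage 83.48 + delivery 1661.63 + duty 134426.17 = 141584.18
Landed cost = invoice 224354.71 + 141584.18 = 365938.89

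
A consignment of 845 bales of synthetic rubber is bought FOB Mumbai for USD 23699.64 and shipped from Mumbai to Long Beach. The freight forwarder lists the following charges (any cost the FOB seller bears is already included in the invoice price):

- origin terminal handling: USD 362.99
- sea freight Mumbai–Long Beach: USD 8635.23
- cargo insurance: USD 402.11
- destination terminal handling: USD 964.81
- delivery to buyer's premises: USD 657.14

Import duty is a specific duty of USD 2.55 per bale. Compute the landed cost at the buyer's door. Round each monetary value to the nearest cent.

FOB: the seller bears costs until goods are on board at the origin port; the buyer bears freight, insurance and all costs thereafter.
Already in the invoice (seller's account under FOB): origin terminal — exclude.
CIF value = FOB price + freight + insurance = 23699.64 + 8635.23 + 402.11 = 32736.98
Import duty = 845 × 2.55 = 2154.75
Buyer bears: freight 8635.23 + insurance 402.11 + destination terminal 964.81 + delivery 657.14 + duty 2154.75 = 12814.04
Landed cost = invoice 23699.64 + 12814.04 = 36513.68

Total landed cost: USD 36513.68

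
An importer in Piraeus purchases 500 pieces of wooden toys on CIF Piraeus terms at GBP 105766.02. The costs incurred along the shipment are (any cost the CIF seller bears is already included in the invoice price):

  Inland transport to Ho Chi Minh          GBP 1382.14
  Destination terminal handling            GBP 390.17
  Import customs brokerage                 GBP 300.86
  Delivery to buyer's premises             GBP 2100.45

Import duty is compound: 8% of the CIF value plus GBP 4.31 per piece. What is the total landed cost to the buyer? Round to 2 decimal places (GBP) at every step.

CIF: the seller pays costs through ocean freight and marine insurance to the destination port.
Already in the invoice (seller's account under CIF): inland to port — exclude.
The CIF price already equals the CIF value: 105766.02
Ad valorem component: 105766.02 × 8% = 8461.28
Specific component: 500 × 4.31 = 2155.00
Import duty = 8461.28 + 2155.00 = 10616.28
Buyer bears: destination terminal 390.17 + brokerage 300.86 + delivery 2100.45 + duty 10616.28 = 13407.76
Landed cost = invoice 105766.02 + 13407.76 = 119173.78

Total landed cost: GBP 119173.78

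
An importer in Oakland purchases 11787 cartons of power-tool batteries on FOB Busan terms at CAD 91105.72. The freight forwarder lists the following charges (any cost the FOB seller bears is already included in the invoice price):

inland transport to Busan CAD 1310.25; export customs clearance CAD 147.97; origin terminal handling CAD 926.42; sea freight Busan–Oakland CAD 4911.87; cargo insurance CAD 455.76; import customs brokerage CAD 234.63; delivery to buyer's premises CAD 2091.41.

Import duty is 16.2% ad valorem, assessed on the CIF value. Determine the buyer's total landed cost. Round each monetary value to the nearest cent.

FOB: the seller bears costs until goods are on board at the origin port; the buyer bears freight, insurance and all costs thereafter.
Already in the invoice (seller's account under FOB): inland to port, export clearance, origin terminal — exclude.
CIF value = FOB price + freight + insurance = 91105.72 + 4911.87 + 455.76 = 96473.35
Import duty = 96473.35 × 16.2% = 15628.68
Buyer bears: freight 4911.87 + insurance 455.76 + brokerage 234.63 + delivery 2091.41 + duty 15628.68 = 23322.35
Landed cost = invoice 91105.72 + 23322.35 = 114428.07

Total landed cost: CAD 114428.07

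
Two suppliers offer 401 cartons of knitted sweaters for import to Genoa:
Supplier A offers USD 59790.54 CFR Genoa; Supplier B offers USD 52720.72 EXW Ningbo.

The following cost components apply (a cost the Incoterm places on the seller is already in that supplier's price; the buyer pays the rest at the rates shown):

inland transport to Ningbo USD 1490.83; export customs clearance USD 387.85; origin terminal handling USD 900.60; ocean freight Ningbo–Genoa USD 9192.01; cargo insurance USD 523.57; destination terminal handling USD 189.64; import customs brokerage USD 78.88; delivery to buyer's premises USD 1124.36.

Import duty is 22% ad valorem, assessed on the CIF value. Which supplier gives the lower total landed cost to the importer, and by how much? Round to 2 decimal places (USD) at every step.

Supplier A is cheaper by USD 5979.80

Supplier A (CFR):
CIF value = CFR price + insurance = 59790.54 + 523.57 = 60314.11
Import duty = 60314.11 × 22% = 13269.10
Buyer bears (A): 523.57 + 189.64 + 78.88 + 1124.36 = 1916.45
Landed cost (A) = invoice 59790.54 + 1916.45 + duty 13269.10 = 74976.09
Supplier B (EXW):
CIF value = EXW price + inland to port + export clearance + origin terminal + freight + insurance = 52720.72 + 1490.83 + 387.85 + 900.60 + 9192.01 + 523.57 = 65215.58
Import duty = 65215.58 × 22% = 14347.43
Buyer bears (B): 1490.83 + 387.85 + 900.60 + 9192.01 + 523.57 + 189.64 + 78.88 + 1124.36 = 13887.74
Landed cost (B) = invoice 52720.72 + 13887.74 + duty 14347.43 = 80955.89
Difference = |74976.09 − 80955.89| = 5979.80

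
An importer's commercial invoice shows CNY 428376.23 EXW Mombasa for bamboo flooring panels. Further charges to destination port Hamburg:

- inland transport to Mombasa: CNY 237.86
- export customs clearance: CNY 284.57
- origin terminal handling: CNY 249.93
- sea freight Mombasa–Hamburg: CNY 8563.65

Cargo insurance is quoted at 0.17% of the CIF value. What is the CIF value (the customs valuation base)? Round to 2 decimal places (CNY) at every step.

CIF value: CNY 438457.62

Let C be the CIF value. C = EXW price + pre-shipment costs + freight + 0.17% × C
C − 0.17% × C = 428376.23 + 237.86 + 284.57 + 249.93 + 8563.65
0.9983 × C = 437712.24
C = 437712.24 / 0.9983 = 438457.62
Insurance premium = 0.17% × 438457.62 = 745.38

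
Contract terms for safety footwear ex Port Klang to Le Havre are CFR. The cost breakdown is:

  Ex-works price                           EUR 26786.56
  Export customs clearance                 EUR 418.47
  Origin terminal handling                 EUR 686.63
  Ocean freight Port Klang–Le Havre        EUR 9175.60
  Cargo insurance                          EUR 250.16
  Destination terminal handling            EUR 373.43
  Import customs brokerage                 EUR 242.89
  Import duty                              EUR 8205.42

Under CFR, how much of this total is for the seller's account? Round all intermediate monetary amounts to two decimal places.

CFR: the seller pays costs through ocean freight to the destination port, but not insurance.
Seller's account: goods 26786.56 + export clearance 418.47 + origin terminal 686.63 + freight 9175.60 = 37067.26
Buyer's account: insurance 250.16 + destination terminal 373.43 + brokerage 242.89 + duty 8205.42 = 9071.90

Seller's account: EUR 37067.26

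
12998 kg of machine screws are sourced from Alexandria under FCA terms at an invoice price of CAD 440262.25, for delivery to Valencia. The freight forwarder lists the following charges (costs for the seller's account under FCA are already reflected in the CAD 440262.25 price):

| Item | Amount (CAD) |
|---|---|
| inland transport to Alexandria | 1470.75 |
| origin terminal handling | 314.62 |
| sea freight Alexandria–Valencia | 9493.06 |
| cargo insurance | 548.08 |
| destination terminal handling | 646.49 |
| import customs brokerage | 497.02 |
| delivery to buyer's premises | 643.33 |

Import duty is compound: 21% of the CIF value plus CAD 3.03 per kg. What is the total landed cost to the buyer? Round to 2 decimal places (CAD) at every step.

Total landed cost: CAD 586418.57

FCA: the seller delivers export-cleared goods to the carrier; the buyer bears costs from that point.
Already in the invoice (seller's account under FCA): inland to port — exclude.
CIF value = FCA price + origin terminal + freight + insurance = 440262.25 + 314.62 + 9493.06 + 548.08 = 450618.01
Ad valorem component: 450618.01 × 21% = 94629.78
Specific component: 12998 × 3.03 = 39383.94
Import duty = 94629.78 + 39383.94 = 134013.72
Buyer bears: origin terminal 314.62 + freight 9493.06 + insurance 548.08 + destination terminal 646.49 + brokerage 497.02 + delivery 643.33 + duty 134013.72 = 146156.32
Landed cost = invoice 440262.25 + 146156.32 = 586418.57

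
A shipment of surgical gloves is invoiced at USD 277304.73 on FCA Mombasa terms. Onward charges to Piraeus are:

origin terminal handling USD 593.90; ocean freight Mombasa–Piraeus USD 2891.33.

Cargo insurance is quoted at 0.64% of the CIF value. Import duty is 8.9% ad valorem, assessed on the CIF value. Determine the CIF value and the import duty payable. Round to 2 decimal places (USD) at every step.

Let C be the CIF value. C = FCA price + pre-shipment costs + freight + 0.64% × C
C − 0.64% × C = 277304.73 + 593.90 + 2891.33
0.9936 × C = 280789.96
C = 280789.96 / 0.9936 = 282598.59
Insurance premium = 0.64% × 282598.59 = 1808.63
Import duty = 282598.59 × 8.9% = 25151.27

CIF value: USD 282598.59; import duty: USD 25151.27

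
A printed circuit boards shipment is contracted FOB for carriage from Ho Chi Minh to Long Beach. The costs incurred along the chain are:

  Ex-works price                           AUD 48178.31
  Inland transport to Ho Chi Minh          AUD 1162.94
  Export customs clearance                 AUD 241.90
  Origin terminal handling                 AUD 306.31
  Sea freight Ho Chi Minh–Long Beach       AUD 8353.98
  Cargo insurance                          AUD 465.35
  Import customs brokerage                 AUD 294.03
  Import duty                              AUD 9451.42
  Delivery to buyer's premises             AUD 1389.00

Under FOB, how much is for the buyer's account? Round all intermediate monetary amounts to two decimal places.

FOB: the seller bears costs until goods are on board at the origin port; the buyer bears freight, insurance and all costs thereafter.
Seller's account: goods 48178.31 + inland to port 1162.94 + export clearance 241.90 + origin terminal 306.31 = 49889.46
Buyer's account: freight 8353.98 + insurance 465.35 + brokerage 294.03 + duty 9451.42 + delivery 1389.00 = 19953.78

Buyer's account: AUD 19953.78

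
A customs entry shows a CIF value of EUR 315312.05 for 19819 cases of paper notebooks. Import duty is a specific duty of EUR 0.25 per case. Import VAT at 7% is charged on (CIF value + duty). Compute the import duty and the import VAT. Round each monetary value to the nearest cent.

Import duty: EUR 4954.75; import VAT: EUR 22418.68

Import duty = 19819 × 0.25 = 4954.75
VAT base = CIF + duty = 315312.05 + 4954.75 = 320266.80
Import VAT = 320266.80 × 7% = 22418.68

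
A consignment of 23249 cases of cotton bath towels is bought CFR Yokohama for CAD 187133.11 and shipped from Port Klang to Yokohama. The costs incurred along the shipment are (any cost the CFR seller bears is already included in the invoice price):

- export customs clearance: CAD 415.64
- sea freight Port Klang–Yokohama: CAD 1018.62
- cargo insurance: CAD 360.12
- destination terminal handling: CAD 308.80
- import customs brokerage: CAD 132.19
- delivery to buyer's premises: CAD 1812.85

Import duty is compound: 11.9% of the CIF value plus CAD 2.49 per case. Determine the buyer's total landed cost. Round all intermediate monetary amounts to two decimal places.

Total landed cost: CAD 269948.77

CFR: the seller pays costs through ocean freight to the destination port, but not insurance.
Already in the invoice (seller's account under CFR): export clearance, freight — exclude.
CIF value = CFR price + insurance = 187133.11 + 360.12 = 187493.23
Ad valorem component: 187493.23 × 11.9% = 22311.69
Specific component: 23249 × 2.49 = 57890.01
Import duty = 22311.69 + 57890.01 = 80201.70
Buyer bears: insurance 360.12 + destination terminal 308.80 + brokerage 132.19 + delivery 1812.85 + duty 80201.70 = 82815.66
Landed cost = invoice 187133.11 + 82815.66 = 269948.77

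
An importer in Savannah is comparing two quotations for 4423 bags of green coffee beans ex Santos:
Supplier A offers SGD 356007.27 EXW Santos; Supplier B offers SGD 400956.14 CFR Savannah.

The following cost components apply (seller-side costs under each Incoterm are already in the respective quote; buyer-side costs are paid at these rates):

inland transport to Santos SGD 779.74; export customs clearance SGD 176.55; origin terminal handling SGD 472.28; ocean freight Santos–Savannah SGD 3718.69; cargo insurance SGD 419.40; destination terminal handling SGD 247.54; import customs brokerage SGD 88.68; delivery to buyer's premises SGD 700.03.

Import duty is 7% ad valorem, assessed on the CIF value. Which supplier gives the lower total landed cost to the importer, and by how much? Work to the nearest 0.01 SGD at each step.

Supplier A (EXW):
CIF value = EXW price + inland to port + export clearance + origin terminal + freight + insurance = 356007.27 + 779.74 + 176.55 + 472.28 + 3718.69 + 419.40 = 361573.93
Import duty = 361573.93 × 7% = 25310.18
Buyer bears (A): 779.74 + 176.55 + 472.28 + 3718.69 + 419.40 + 247.54 + 88.68 + 700.03 = 6602.91
Landed cost (A) = invoice 356007.27 + 6602.91 + duty 25310.18 = 387920.36
Supplier B (CFR):
CIF value = CFR price + insurance = 400956.14 + 419.40 = 401375.54
Import duty = 401375.54 × 7% = 28096.29
Buyer bears (B): 419.40 + 247.54 + 88.68 + 700.03 = 1455.65
Landed cost (B) = invoice 400956.14 + 1455.65 + duty 28096.29 = 430508.08
Difference = |387920.36 − 430508.08| = 42587.72

Supplier A is cheaper by SGD 42587.72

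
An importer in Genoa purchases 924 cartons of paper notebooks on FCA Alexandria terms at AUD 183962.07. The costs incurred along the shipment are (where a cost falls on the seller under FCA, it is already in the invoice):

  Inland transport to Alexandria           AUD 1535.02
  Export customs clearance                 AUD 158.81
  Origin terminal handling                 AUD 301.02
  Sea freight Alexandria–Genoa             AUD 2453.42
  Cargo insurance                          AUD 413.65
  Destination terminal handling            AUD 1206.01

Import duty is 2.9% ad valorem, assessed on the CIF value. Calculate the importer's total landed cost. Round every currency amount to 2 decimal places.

Total landed cost: AUD 193762.94

FCA: the seller delivers export-cleared goods to the carrier; the buyer bears costs from that point.
Already in the invoice (seller's account under FCA): inland to port, export clearance — exclude.
CIF value = FCA price + origin terminal + freight + insurance = 183962.07 + 301.02 + 2453.42 + 413.65 = 187130.16
Import duty = 187130.16 × 2.9% = 5426.77
Buyer bears: origin terminal 301.02 + freight 2453.42 + insurance 413.65 + destination terminal 1206.01 + duty 5426.77 = 9800.87
Landed cost = invoice 183962.07 + 9800.87 = 193762.94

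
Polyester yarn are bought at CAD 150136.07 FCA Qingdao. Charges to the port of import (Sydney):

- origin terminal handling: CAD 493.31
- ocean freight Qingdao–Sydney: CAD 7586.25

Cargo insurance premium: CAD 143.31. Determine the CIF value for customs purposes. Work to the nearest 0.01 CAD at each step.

CIF = FCA price + pre-shipment costs + freight + insurance
CIF = 150136.07 + 493.31 + 7586.25 + 143.31 = 158358.94

CIF value: CAD 158358.94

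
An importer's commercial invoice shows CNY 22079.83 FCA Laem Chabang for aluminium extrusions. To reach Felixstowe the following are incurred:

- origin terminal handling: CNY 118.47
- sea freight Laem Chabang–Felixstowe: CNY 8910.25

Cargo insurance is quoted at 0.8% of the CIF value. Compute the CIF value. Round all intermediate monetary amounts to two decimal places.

Let C be the CIF value. C = FCA price + pre-shipment costs + freight + 0.8% × C
C − 0.8% × C = 22079.83 + 118.47 + 8910.25
0.992 × C = 31108.55
C = 31108.55 / 0.992 = 31359.43
Insurance premium = 0.8% × 31359.43 = 250.88

CIF value: CNY 31359.43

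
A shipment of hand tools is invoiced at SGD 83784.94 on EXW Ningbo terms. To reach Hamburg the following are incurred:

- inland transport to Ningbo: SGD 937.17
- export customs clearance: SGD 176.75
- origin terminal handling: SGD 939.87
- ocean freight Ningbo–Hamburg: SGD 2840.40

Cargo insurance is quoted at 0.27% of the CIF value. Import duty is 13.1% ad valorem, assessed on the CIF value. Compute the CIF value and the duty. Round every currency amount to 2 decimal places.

CIF value: SGD 88919.21; import duty: SGD 11648.42

Let C be the CIF value. C = EXW price + pre-shipment costs + freight + 0.27% × C
C − 0.27% × C = 83784.94 + 937.17 + 176.75 + 939.87 + 2840.40
0.9973 × C = 88679.13
C = 88679.13 / 0.9973 = 88919.21
Insurance premium = 0.27% × 88919.21 = 240.08
Import duty = 88919.21 × 13.1% = 11648.42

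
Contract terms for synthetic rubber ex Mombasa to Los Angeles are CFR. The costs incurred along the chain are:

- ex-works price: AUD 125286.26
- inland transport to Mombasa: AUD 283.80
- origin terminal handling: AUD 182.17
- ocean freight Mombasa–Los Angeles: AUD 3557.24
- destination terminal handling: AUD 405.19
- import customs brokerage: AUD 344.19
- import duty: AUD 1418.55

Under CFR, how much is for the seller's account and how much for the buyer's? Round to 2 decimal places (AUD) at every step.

Seller: AUD 129309.47; buyer: AUD 2167.93

CFR: the seller pays costs through ocean freight to the destination port, but not insurance.
Seller's account: goods 125286.26 + inland to port 283.80 + origin terminal 182.17 + freight 3557.24 = 129309.47
Buyer's account: destination terminal 405.19 + brokerage 344.19 + duty 1418.55 = 2167.93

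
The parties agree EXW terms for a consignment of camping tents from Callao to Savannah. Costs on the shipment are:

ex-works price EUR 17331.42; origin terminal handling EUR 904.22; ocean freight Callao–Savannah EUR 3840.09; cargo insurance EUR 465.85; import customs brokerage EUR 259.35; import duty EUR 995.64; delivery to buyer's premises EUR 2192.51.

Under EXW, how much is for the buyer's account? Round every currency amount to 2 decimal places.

Buyer's account: EUR 8657.66

EXW: the seller makes goods available at their premises; the buyer bears all onward costs.
Seller's account: goods 17331.42 = 17331.42
Buyer's account: origin terminal 904.22 + freight 3840.09 + insurance 465.85 + brokerage 259.35 + duty 995.64 + delivery 2192.51 = 8657.66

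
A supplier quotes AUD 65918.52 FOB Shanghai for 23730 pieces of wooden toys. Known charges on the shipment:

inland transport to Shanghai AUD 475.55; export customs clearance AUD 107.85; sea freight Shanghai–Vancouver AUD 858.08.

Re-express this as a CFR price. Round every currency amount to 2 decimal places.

Not relevant to the conversion: inland to port, export clearance — on the seller under both FOB and CFR; already in the FOB price and stays in the CFR price.
From FOB to CFR, the seller additionally bears: freight.
CFR price = 65918.52 + 858.08 = 66776.60

CFR price: AUD 66776.60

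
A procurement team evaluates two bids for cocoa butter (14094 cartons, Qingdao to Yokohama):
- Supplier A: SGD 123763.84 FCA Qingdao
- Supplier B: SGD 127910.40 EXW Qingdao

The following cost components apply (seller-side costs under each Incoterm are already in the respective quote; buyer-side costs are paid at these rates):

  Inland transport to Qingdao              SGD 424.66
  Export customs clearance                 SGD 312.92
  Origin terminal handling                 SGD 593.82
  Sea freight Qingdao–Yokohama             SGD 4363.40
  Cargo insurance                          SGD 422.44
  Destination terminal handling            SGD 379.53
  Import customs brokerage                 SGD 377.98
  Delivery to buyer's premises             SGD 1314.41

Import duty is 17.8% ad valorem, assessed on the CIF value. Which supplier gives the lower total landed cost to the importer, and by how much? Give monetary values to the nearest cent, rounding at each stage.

Supplier A is cheaper by SGD 5753.52

Supplier A (FCA):
CIF value = FCA price + origin terminal + freight + insurance = 123763.84 + 593.82 + 4363.40 + 422.44 = 129143.50
Import duty = 129143.50 × 17.8% = 22987.54
Buyer bears (A): 593.82 + 4363.40 + 422.44 + 379.53 + 377.98 + 1314.41 = 7451.58
Landed cost (A) = invoice 123763.84 + 7451.58 + duty 22987.54 = 154202.96
Supplier B (EXW):
CIF value = EXW price + inland to port + export clearance + origin terminal + freight + insurance = 127910.40 + 424.66 + 312.92 + 593.82 + 4363.40 + 422.44 = 134027.64
Import duty = 134027.64 × 17.8% = 23856.92
Buyer bears (B): 424.66 + 312.92 + 593.82 + 4363.40 + 422.44 + 379.53 + 377.98 + 1314.41 = 8189.16
Landed cost (B) = invoice 127910.40 + 8189.16 + duty 23856.92 = 159956.48
Difference = |154202.96 − 159956.48| = 5753.52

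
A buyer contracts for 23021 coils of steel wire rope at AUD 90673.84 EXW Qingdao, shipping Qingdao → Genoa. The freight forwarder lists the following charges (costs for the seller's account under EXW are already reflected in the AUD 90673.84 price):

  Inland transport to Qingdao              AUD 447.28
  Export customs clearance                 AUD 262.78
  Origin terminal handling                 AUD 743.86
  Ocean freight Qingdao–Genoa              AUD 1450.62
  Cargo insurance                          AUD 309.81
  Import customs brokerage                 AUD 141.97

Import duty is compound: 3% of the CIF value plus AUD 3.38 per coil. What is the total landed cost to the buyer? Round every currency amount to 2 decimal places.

Total landed cost: AUD 174657.79

EXW: the seller makes goods available at their premises; the buyer bears all onward costs.
CIF value = EXW price + inland to port + export clearance + origin terminal + freight + insurance = 90673.84 + 447.28 + 262.78 + 743.86 + 1450.62 + 309.81 = 93888.19
Ad valorem component: 93888.19 × 3% = 2816.65
Specific component: 23021 × 3.38 = 77810.98
Import duty = 2816.65 + 77810.98 = 80627.63
Buyer bears: inland to port 447.28 + export clearance 262.78 + origin terminal 743.86 + freight 1450.62 + insurance 309.81 + brokerage 141.97 + duty 80627.63 = 83983.95
Landed cost = invoice 90673.84 + 83983.95 = 174657.79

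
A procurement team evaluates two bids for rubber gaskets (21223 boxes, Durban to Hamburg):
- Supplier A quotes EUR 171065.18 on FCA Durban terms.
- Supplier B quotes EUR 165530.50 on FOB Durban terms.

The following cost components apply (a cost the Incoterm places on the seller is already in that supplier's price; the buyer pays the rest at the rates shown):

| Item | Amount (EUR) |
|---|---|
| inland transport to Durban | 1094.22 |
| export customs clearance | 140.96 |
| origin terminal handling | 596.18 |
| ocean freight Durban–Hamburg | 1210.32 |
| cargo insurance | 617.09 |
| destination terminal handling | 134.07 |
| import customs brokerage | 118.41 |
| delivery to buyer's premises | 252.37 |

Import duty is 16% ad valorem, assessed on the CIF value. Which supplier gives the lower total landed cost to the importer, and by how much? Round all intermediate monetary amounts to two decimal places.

Supplier A (FCA):
CIF value = FCA price + origin terminal + freight + insurance = 171065.18 + 596.18 + 1210.32 + 617.09 = 173488.77
Import duty = 173488.77 × 16% = 27758.20
Buyer bears (A): 596.18 + 1210.32 + 617.09 + 134.07 + 118.41 + 252.37 = 2928.44
Landed cost (A) = invoice 171065.18 + 2928.44 + duty 27758.20 = 201751.82
Supplier B (FOB):
CIF value = FOB price + freight + insurance = 165530.50 + 1210.32 + 617.09 = 167357.91
Import duty = 167357.91 × 16% = 26777.27
Buyer bears (B): 1210.32 + 617.09 + 134.07 + 118.41 + 252.37 = 2332.26
Landed cost (B) = invoice 165530.50 + 2332.26 + duty 26777.27 = 194640.03
Difference = |201751.82 − 194640.03| = 7111.79

Supplier B is cheaper by EUR 7111.79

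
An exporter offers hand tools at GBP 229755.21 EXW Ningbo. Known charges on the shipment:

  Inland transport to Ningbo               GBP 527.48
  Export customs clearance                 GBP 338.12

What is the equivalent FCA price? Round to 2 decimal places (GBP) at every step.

From EXW to FCA, the seller additionally bears: inland to port, export clearance.
FCA price = 229755.21 + 527.48 + 338.12 = 230620.81

FCA price: GBP 230620.81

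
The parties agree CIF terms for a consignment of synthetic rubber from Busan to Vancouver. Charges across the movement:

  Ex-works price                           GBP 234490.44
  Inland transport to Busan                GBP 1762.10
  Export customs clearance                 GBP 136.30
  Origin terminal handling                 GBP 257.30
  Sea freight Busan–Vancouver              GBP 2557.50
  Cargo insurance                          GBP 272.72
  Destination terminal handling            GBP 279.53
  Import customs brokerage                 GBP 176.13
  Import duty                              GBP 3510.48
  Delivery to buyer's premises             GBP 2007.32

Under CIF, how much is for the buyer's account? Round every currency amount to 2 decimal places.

CIF: the seller pays costs through ocean freight and marine insurance to the destination port.
Seller's account: goods 234490.44 + inland to port 1762.10 + export clearance 136.30 + origin terminal 257.30 + freight 2557.50 + insurance 272.72 = 239476.36
Buyer's account: destination terminal 279.53 + brokerage 176.13 + duty 3510.48 + delivery 2007.32 = 5973.46

Buyer's account: GBP 5973.46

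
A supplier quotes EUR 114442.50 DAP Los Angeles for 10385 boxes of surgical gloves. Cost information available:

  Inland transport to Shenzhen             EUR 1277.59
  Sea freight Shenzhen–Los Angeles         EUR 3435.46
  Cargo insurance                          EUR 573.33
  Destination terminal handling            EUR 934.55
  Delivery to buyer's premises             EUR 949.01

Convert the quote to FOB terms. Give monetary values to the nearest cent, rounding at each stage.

Not relevant to the conversion: inland to port — on the seller under both DAP and FOB; already in the DAP price and stays in the FOB price.
From DAP to FOB, the seller no longer bears: freight, insurance, destination terminal, delivery.
FOB price = 114442.50 − 3435.46 − 573.33 − 934.55 − 949.01 = 108550.15

FOB price: EUR 108550.15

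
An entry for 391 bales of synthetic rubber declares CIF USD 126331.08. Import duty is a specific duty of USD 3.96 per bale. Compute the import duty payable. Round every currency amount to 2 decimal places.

Import duty: USD 1548.36

Import duty = 391 × 3.96 = 1548.36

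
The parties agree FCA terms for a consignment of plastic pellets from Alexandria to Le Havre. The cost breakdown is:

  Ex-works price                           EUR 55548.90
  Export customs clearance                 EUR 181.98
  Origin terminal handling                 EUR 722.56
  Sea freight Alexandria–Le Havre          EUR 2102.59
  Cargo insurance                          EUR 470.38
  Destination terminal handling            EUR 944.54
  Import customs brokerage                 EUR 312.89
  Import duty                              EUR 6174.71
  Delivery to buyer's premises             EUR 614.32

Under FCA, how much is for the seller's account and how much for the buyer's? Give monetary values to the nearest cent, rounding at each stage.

Seller: EUR 55730.88; buyer: EUR 11341.99

FCA: the seller delivers export-cleared goods to the carrier; the buyer bears costs from that point.
Seller's account: goods 55548.90 + export clearance 181.98 = 55730.88
Buyer's account: origin terminal 722.56 + freight 2102.59 + insurance 470.38 + destination terminal 944.54 + brokerage 312.89 + duty 6174.71 + delivery 614.32 = 11341.99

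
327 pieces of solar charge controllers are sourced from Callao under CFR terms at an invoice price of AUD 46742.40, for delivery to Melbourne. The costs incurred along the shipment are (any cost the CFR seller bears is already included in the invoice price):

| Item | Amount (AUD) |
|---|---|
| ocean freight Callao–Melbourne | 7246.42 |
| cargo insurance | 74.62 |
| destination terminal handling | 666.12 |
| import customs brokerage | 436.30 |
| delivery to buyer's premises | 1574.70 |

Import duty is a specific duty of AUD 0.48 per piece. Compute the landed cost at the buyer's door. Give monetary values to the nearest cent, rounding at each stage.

CFR: the seller pays costs through ocean freight to the destination port, but not insurance.
Already in the invoice (seller's account under CFR): freight — exclude.
CIF value = CFR price + insurance = 46742.40 + 74.62 = 46817.02
Import duty = 327 × 0.48 = 156.96
Buyer bears: insurance 74.62 + destination terminal 666.12 + brokerage 436.30 + delivery 1574.70 + duty 156.96 = 2908.70
Landed cost = invoice 46742.40 + 2908.70 = 49651.10

Total landed cost: AUD 49651.10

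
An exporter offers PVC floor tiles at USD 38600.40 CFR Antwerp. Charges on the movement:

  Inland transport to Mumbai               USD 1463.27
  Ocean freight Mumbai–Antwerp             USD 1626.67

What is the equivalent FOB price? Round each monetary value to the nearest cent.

Not relevant to the conversion: inland to port — on the seller under both CFR and FOB; already in the CFR price and stays in the FOB price.
From CFR to FOB, the seller no longer bears: freight.
FOB price = 38600.40 − 1626.67 = 36973.73

FOB price: USD 36973.73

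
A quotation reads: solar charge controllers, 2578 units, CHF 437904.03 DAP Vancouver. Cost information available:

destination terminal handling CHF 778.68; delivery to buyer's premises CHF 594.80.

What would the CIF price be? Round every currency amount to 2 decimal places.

CIF price: CHF 436530.55

From DAP to CIF, the seller no longer bears: destination terminal, delivery.
CIF price = 437904.03 − 778.68 − 594.80 = 436530.55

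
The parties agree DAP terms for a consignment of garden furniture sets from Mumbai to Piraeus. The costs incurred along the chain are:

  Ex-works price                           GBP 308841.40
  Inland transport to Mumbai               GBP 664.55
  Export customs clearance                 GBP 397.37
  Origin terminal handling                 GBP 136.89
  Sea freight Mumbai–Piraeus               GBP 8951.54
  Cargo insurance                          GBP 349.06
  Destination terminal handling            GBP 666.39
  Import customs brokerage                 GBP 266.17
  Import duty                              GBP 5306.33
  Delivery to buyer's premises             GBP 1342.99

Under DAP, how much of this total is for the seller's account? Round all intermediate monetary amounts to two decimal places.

Seller's account: GBP 321350.19

DAP: the seller bears all costs to the named destination except import duty and clearance.
Seller's account: goods 308841.40 + inland to port 664.55 + export clearance 397.37 + origin terminal 136.89 + freight 8951.54 + insurance 349.06 + destination terminal 666.39 + delivery 1342.99 = 321350.19
Buyer's account: brokerage 266.17 + duty 5306.33 = 5572.50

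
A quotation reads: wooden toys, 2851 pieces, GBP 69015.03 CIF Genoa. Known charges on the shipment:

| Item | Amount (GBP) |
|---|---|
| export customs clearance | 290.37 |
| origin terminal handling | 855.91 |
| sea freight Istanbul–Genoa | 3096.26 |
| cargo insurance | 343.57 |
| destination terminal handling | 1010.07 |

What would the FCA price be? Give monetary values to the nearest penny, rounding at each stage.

FCA price: GBP 64719.29

Not relevant to the conversion: export clearance — on the seller under both CIF and FCA; already in the CIF price and stays in the FCA price. destination terminal — on the buyer under both terms; not part of either seller's price.
From CIF to FCA, the seller no longer bears: origin terminal, freight, insurance.
FCA price = 69015.03 − 855.91 − 3096.26 − 343.57 = 64719.29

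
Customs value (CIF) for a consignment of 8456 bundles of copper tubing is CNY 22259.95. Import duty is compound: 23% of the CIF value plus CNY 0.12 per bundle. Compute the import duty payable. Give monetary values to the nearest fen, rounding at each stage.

Import duty: CNY 6134.51

Ad valorem component: 22259.95 × 23% = 5119.79
Specific component: 8456 × 0.12 = 1014.72
Import duty = 5119.79 + 1014.72 = 6134.51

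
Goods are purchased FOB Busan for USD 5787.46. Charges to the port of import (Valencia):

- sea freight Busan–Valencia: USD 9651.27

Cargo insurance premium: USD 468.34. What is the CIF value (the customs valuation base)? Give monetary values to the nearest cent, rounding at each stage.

CIF value: USD 15907.07

CIF = FOB price + freight + insurance
CIF = 5787.46 + 9651.27 + 468.34 = 15907.07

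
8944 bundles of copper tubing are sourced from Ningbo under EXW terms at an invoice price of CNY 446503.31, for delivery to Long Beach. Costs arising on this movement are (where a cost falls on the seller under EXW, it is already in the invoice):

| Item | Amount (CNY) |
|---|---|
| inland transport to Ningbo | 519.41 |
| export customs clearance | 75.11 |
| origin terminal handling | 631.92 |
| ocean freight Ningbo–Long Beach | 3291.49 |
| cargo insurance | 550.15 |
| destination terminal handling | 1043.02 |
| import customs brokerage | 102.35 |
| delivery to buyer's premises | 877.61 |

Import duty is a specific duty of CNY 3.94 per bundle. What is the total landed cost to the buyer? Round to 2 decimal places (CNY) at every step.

Total landed cost: CNY 488833.73

EXW: the seller makes goods available at their premises; the buyer bears all onward costs.
CIF value = EXW price + inland to port + export clearance + origin terminal + freight + insurance = 446503.31 + 519.41 + 75.11 + 631.92 + 3291.49 + 550.15 = 451571.39
Import duty = 8944 × 3.94 = 35239.36
Buyer bears: inland to port 519.41 + export clearance 75.11 + origin terminal 631.92 + freight 3291.49 + insurance 550.15 + destination terminal 1043.02 + brokerage 102.35 + delivery 877.61 + duty 35239.36 = 42330.42
Landed cost = invoice 446503.31 + 42330.42 = 488833.73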